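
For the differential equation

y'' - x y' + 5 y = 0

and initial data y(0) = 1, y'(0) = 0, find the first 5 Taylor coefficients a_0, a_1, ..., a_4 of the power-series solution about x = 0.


Ansatz: y(x) = sum_{n>=0} a_n x^n, so y'(x) = sum_{n>=1} n a_n x^(n-1) and y''(x) = sum_{n>=2} n(n-1) a_n x^(n-2).
Substitute into P(x) y'' + Q(x) y' + R(x) y = 0 with P(x) = 1, Q(x) = -x, R(x) = 5, and match powers of x.
Initial conditions: a_0 = 1, a_1 = 0.
Setting the coefficient of each power of x to zero and solving order by order (substituting the coefficients already found):
  x^0: 2 a_2 + 5 a_0 = 0  ->  2 a_2 = -5 a_0 = -5  ->  a_2 = -5/2
  x^1: 6 a_3 + 4 a_1 = 0  ->  6 a_3 = -4 a_1 = 0  ->  a_3 = 0
  x^2: 12 a_4 + 3 a_2 = 0  ->  12 a_4 = -3 a_2 = 15/2  ->  a_4 = 5/8
Truncated series: y(x) = 1 - (5/2) x^2 + (5/8) x^4 + O(x^5).

a_0 = 1; a_1 = 0; a_2 = -5/2; a_3 = 0; a_4 = 5/8


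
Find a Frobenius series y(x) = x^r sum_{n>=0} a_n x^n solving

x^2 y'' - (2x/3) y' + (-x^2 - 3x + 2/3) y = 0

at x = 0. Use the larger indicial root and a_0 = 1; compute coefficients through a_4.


Write in Frobenius form y'' + (p(x)/x) y' + (q(x)/x^2) y = 0:
  p(x) = -2/3,  q(x) = -x^2 - 3x + 2/3.
Indicial equation: r(r-1) + (-2/3) r + (2/3) = 0 -> roots r_1 = 1, r_2 = 2/3.
Take r = r_1 = 1. Let y(x) = x^r sum_{n>=0} a_n x^n with a_0 = 1.
Substitute y = x^r sum a_n x^n and match x^{r+n}. The recurrence is
  D(n) a_n - 3 a_{n-1} - 1 a_{n-2} = 0,  where D(n) = (r+n)(r+n-1) + (-2/3)(r+n) + (2/3).
  a_n = [3 a_{n-1} + 1 a_{n-2}] / D(n).
Since the indicial polynomial factors as (r - r_1)(r - r_2), D(n) = (r_1 + n - r_1)(r_1 + n - r_2) = n(n + 1/3).
Evaluating step by step (a_0 = 1):
  n = 1: D(1) = 1(1 + 1/3) = 4/3; numerator = 3(1) = 3; a_1 = (3)/(4/3) = 9/4
  n = 2: D(2) = 2(2 + 1/3) = 14/3; numerator = 3(9/4) + 1(1) = 31/4; a_2 = (31/4)/(14/3) = 93/56
  n = 3: D(3) = 3(3 + 1/3) = 10; numerator = 3(93/56) + 1(9/4) = 405/56; a_3 = (405/56)/(10) = 81/112
  n = 4: D(4) = 4(4 + 1/3) = 52/3; numerator = 3(81/112) + 1(93/56) = 429/112; a_4 = (429/112)/(52/3) = 99/448

r = 1; a_0 = 1; a_1 = 9/4; a_2 = 93/56; a_3 = 81/112; a_4 = 99/448


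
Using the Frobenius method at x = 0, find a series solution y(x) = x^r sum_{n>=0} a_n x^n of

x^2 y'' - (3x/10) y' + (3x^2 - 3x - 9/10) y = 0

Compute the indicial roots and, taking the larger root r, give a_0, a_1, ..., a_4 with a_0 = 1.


Write in Frobenius form y'' + (p(x)/x) y' + (q(x)/x^2) y = 0:
  p(x) = -3/10,  q(x) = 3x^2 - 3x - 9/10.
Indicial equation: r(r-1) + (-3/10) r + (-9/10) = 0 -> roots r_1 = 9/5, r_2 = -1/2.
Take r = r_1 = 9/5. Let y(x) = x^r sum_{n>=0} a_n x^n with a_0 = 1.
Substitute y = x^r sum a_n x^n and match x^{r+n}. The recurrence is
  D(n) a_n - 3 a_{n-1} + 3 a_{n-2} = 0,  where D(n) = (r+n)(r+n-1) + (-3/10)(r+n) + (-9/10).
  a_n = [3 a_{n-1} - 3 a_{n-2}] / D(n).
Since the indicial polynomial factors as (r - r_1)(r - r_2), D(n) = (r_1 + n - r_1)(r_1 + n - r_2) = n(n + 23/10).
Evaluating step by step (a_0 = 1):
  n = 1: D(1) = 1(1 + 23/10) = 33/10; numerator = 3(1) = 3; a_1 = (3)/(33/10) = 10/11
  n = 2: D(2) = 2(2 + 23/10) = 43/5; numerator = 3(10/11) - 3(1) = -3/11; a_2 = (-3/11)/(43/5) = -15/473
  n = 3: D(3) = 3(3 + 23/10) = 159/10; numerator = 3(-15/473) - 3(10/11) = -1335/473; a_3 = (-1335/473)/(159/10) = -4450/25069
  n = 4: D(4) = 4(4 + 23/10) = 126/5; numerator = 3(-4450/25069) - 3(-15/473) = -255/583; a_4 = (-255/583)/(126/5) = -425/24486

r = 9/5; a_0 = 1; a_1 = 10/11; a_2 = -15/473; a_3 = -4450/25069; a_4 = -425/24486


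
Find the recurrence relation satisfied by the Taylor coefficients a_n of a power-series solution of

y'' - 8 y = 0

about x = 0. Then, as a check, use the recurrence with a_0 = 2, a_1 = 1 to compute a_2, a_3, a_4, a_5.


Substitute y = sum_n a_n x^n into y'' + (const) y = 0.
y''(x) = sum_{n>=0} (n+2)(n+1) a_{n+2} x^n.
The ODE becomes sum_n [(n+2)(n+1) a_{n+2} - 8 a_n] x^n = 0.
Setting each coefficient to zero gives the recurrence:
  (n+2)(n+1) a_{n+2} - 8 a_n = 0,
  a_{n+2} = 8 / ((n+1)(n+2)) a_n.

Check with a_0 = 2, a_1 = 1 (apply the recurrence for n = 0, 1, 2, 3): a_0 = 2, a_1 = 1, a_2 = 8, a_3 = 4/3, a_4 = 16/3, a_5 = 8/15.

a_{n+2} = 8/((n+1)(n+2)) * a_n; check: a_0 = 2, a_1 = 1, a_2 = 8, a_3 = 4/3, a_4 = 16/3, a_5 = 8/15


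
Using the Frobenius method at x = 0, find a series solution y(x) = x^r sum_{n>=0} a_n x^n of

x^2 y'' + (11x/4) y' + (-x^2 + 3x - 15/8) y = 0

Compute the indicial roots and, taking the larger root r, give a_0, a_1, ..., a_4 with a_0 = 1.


Write in Frobenius form y'' + (p(x)/x) y' + (q(x)/x^2) y = 0:
  p(x) = 11/4,  q(x) = -x^2 + 3x - 15/8.
Indicial equation: r(r-1) + (11/4) r + (-15/8) = 0 -> roots r_1 = 3/4, r_2 = -5/2.
Take r = r_1 = 3/4. Let y(x) = x^r sum_{n>=0} a_n x^n with a_0 = 1.
Substitute y = x^r sum a_n x^n and match x^{r+n}. The recurrence is
  D(n) a_n + 3 a_{n-1} - 1 a_{n-2} = 0,  where D(n) = (r+n)(r+n-1) + (11/4)(r+n) + (-15/8).
  a_n = [-3 a_{n-1} + 1 a_{n-2}] / D(n).
Since the indicial polynomial factors as (r - r_1)(r - r_2), D(n) = (r_1 + n - r_1)(r_1 + n - r_2) = n(n + 13/4).
Evaluating step by step (a_0 = 1):
  n = 1: D(1) = 1(1 + 13/4) = 17/4; numerator = -3(1) = -3; a_1 = (-3)/(17/4) = -12/17
  n = 2: D(2) = 2(2 + 13/4) = 21/2; numerator = -3(-12/17) + 1(1) = 53/17; a_2 = (53/17)/(21/2) = 106/357
  n = 3: D(3) = 3(3 + 13/4) = 75/4; numerator = -3(106/357) + 1(-12/17) = -190/119; a_3 = (-190/119)/(75/4) = -152/1785
  n = 4: D(4) = 4(4 + 13/4) = 29; numerator = -3(-152/1785) + 1(106/357) = 58/105; a_4 = (58/105)/(29) = 2/105

r = 3/4; a_0 = 1; a_1 = -12/17; a_2 = 106/357; a_3 = -152/1785; a_4 = 2/105


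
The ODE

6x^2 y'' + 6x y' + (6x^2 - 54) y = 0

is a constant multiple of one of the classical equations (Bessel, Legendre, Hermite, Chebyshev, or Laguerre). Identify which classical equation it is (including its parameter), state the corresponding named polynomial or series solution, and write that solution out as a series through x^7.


All three coefficients share the factor 6; dividing through by 6 gives  x^2 y'' + x y' + (x^2 - 9) y = 0.
This matches the Bessel equation x^2 y'' + x y' + (x^2 - nu^2) y = 0 with nu^2 = 9, so nu = 3; the solution bounded at x = 0 is J_3(x).
Frobenius at x = 0: indicial roots ±nu; for r = nu the recurrence k(k + 2nu) c_k = -c_{k-2} gives the standard series J_nu(x) = sum_{k>=0} (-1)^k / (k! (k+nu)!) (x/2)^(2k+nu). Evaluate the first 3 terms:
  k = 0: (-1)^0 / (0! * 3! * 2^3) x^3 = 1/(1*6*8) x^3 = (1/48) x^3
  k = 1: (-1)^1 / (1! * 4! * 2^5) x^5 = -1/(1*24*32) x^5 = (-1/768) x^5
  k = 2: (-1)^2 / (2! * 5! * 2^7) x^7 = 1/(2*120*128) x^7 = (1/30720) x^7
Hence J_3(x) = x^7/30720 - x^5/768 + x^3/48 + ....

J_3(x); series = x^7/30720 - x^5/768 + x^3/48


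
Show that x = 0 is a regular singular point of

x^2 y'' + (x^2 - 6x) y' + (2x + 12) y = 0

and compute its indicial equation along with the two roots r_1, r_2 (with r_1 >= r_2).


Divide by x^2 to reach normal form y'' + P_1(x) y' + P_2(x) y = 0 with P_1(x) = 1 - 6/x and P_2(x) = 2/x + 12/x^2.
x = 0 is a singular point because the y'-coefficient 1 - 6/x has a pole at x = 0 and the y-coefficient 2/x + 12/x^2 has a pole at x = 0.
It is a regular singular point because x P_1(x) = p(x) = x - 6 and x^2 P_2(x) = q(x) = 2x + 12 are polynomials, hence analytic at x = 0.
p(0) = -6,  q(0) = 12.
Indicial equation: r(r-1) + p(0) r + q(0) = 0, i.e. r^2 + (p(0) - 1) r + q(0) = 0, i.e. r^2 - 7 r + 12 = 0.
Discriminant: (-7)^2 - 4(12) = 1, so r = (7 ± 1)/2.
Solving: r_1 = 4, r_2 = 3.

indicial: r^2 - 7 r + 12 = 0; roots r_1 = 4, r_2 = 3


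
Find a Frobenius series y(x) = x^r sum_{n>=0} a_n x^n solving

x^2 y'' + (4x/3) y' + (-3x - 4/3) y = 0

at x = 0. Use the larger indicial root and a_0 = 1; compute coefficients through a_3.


Write in Frobenius form y'' + (p(x)/x) y' + (q(x)/x^2) y = 0:
  p(x) = 4/3,  q(x) = -3x - 4/3.
Indicial equation: r(r-1) + (4/3) r + (-4/3) = 0 -> roots r_1 = 1, r_2 = -4/3.
Take r = r_1 = 1. Let y(x) = x^r sum_{n>=0} a_n x^n with a_0 = 1.
Substitute y = x^r sum a_n x^n and match x^{r+n}. The recurrence is
  D(n) a_n - 3 a_{n-1} = 0,  where D(n) = (r+n)(r+n-1) + (4/3)(r+n) + (-4/3).
  a_n = 3 / D(n) * a_{n-1}.
Since the indicial polynomial factors as (r - r_1)(r - r_2), D(n) = (r_1 + n - r_1)(r_1 + n - r_2) = n(n + 7/3).
Evaluating step by step (a_0 = 1):
  n = 1: D(1) = 1(1 + 7/3) = 10/3; numerator = 3(1) = 3; a_1 = (3)/(10/3) = 9/10
  n = 2: D(2) = 2(2 + 7/3) = 26/3; numerator = 3(9/10) = 27/10; a_2 = (27/10)/(26/3) = 81/260
  n = 3: D(3) = 3(3 + 7/3) = 16; numerator = 3(81/260) = 243/260; a_3 = (243/260)/(16) = 243/4160

r = 1; a_0 = 1; a_1 = 9/10; a_2 = 81/260; a_3 = 243/4160


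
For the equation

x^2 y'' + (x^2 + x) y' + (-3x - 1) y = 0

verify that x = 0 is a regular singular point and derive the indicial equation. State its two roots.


Divide by x^2 to reach normal form y'' + P_1(x) y' + P_2(x) y = 0 with P_1(x) = 1 + 1/x and P_2(x) = -3/x - 1/x^2.
x = 0 is a singular point because the y'-coefficient 1 + 1/x has a pole at x = 0 and the y-coefficient -3/x - 1/x^2 has a pole at x = 0.
It is a regular singular point because x P_1(x) = p(x) = x + 1 and x^2 P_2(x) = q(x) = -3x - 1 are polynomials, hence analytic at x = 0.
p(0) = 1,  q(0) = -1.
Indicial equation: r(r-1) + p(0) r + q(0) = 0, i.e. r^2 + (p(0) - 1) r + q(0) = 0, i.e. r^2 - 1 = 0.
Discriminant: (0)^2 - 4(-1) = 4, so r = (0 ± 2)/2.
Solving: r_1 = 1, r_2 = -1.

indicial: r^2 - 1 = 0; roots r_1 = 1, r_2 = -1


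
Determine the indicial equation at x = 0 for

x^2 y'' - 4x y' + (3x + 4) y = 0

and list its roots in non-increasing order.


Divide by x^2 to reach normal form y'' + P_1(x) y' + P_2(x) y = 0 with P_1(x) = -4/x and P_2(x) = 3/x + 4/x^2.
x = 0 is a singular point because the y'-coefficient -4/x has a pole at x = 0 and the y-coefficient 3/x + 4/x^2 has a pole at x = 0.
It is a regular singular point because x P_1(x) = p(x) = -4 and x^2 P_2(x) = q(x) = 3x + 4 are polynomials, hence analytic at x = 0.
p(0) = -4,  q(0) = 4.
Indicial equation: r(r-1) + p(0) r + q(0) = 0, i.e. r^2 + (p(0) - 1) r + q(0) = 0, i.e. r^2 - 5 r + 4 = 0.
Discriminant: (-5)^2 - 4(4) = 9, so r = (5 ± 3)/2.
Solving: r_1 = 4, r_2 = 1.

indicial: r^2 - 5 r + 4 = 0; roots r_1 = 4, r_2 = 1


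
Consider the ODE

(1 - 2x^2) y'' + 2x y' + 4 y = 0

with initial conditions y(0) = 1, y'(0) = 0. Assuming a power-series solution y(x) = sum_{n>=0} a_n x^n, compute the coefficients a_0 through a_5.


Ansatz: y(x) = sum_{n>=0} a_n x^n, so y'(x) = sum_{n>=1} n a_n x^(n-1) and y''(x) = sum_{n>=2} n(n-1) a_n x^(n-2).
Substitute into P(x) y'' + Q(x) y' + R(x) y = 0 with P(x) = 1 - 2x^2, Q(x) = 2x, R(x) = 4, and match powers of x.
Initial conditions: a_0 = 1, a_1 = 0.
Setting the coefficient of each power of x to zero and solving order by order (substituting the coefficients already found):
  x^0: 2 a_2 + 4 a_0 = 0  ->  2 a_2 = -4 a_0 = -4  ->  a_2 = -2
  x^1: 6 a_3 + 6 a_1 = 0  ->  6 a_3 = -6 a_1 = 0  ->  a_3 = 0
  x^2: 12 a_4 + 4 a_2 = 0  ->  12 a_4 = -4 a_2 = 8  ->  a_4 = 2/3
  x^3: 20 a_5 - 2 a_3 = 0  ->  20 a_5 = 2 a_3 = 0  ->  a_5 = 0
Truncated series: y(x) = 1 - 2 x^2 + (2/3) x^4 + O(x^6).

a_0 = 1; a_1 = 0; a_2 = -2; a_3 = 0; a_4 = 2/3; a_5 = 0


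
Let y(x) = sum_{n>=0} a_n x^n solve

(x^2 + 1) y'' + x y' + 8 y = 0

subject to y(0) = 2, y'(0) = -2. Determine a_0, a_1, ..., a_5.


Ansatz: y(x) = sum_{n>=0} a_n x^n, so y'(x) = sum_{n>=1} n a_n x^(n-1) and y''(x) = sum_{n>=2} n(n-1) a_n x^(n-2).
Substitute into P(x) y'' + Q(x) y' + R(x) y = 0 with P(x) = x^2 + 1, Q(x) = x, R(x) = 8, and match powers of x.
Initial conditions: a_0 = 2, a_1 = -2.
Setting the coefficient of each power of x to zero and solving order by order (substituting the coefficients already found):
  x^0: 2 a_2 + 8 a_0 = 0  ->  2 a_2 = -8 a_0 = -16  ->  a_2 = -8
  x^1: 6 a_3 + 9 a_1 = 0  ->  6 a_3 = -9 a_1 = 18  ->  a_3 = 3
  x^2: 12 a_4 + 12 a_2 = 0  ->  12 a_4 = -12 a_2 = 96  ->  a_4 = 8
  x^3: 20 a_5 + 17 a_3 = 0  ->  20 a_5 = -17 a_3 = -51  ->  a_5 = -51/20
Truncated series: y(x) = 2 - 2 x - 8 x^2 + 3 x^3 + 8 x^4 - (51/20) x^5 + O(x^6).

a_0 = 2; a_1 = -2; a_2 = -8; a_3 = 3; a_4 = 8; a_5 = -51/20


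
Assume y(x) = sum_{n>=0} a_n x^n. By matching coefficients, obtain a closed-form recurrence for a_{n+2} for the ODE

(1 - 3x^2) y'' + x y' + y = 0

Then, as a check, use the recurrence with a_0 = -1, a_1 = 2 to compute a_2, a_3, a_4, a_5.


Substitute y = sum_n a_n x^n.
(1 - 3 x^2) y'' contributes (n+2)(n+1) a_{n+2} - 3 n(n-1) a_n at x^n.
x y'(x) contributes n a_n at x^n.
y(x) contributes 1 a_n at x^n.
Matching x^n: (n+2)(n+1) a_{n+2} + (-3 n(n-1) + n + 1) a_n = 0.
Thus a_{n+2} = (3 n(n-1) - n - 1) / ((n+1)(n+2)) * a_n.

Check with a_0 = -1, a_1 = 2 (apply the recurrence for n = 0, 1, 2, 3): a_0 = -1, a_1 = 2, a_2 = 1/2, a_3 = -2/3, a_4 = 1/8, a_5 = -7/15.

a_(n+2) = (3 n(n-1) - n - 1) / ((n+1)(n+2)) * a_n; check: a_0 = -1, a_1 = 2, a_2 = 1/2, a_3 = -2/3, a_4 = 1/8, a_5 = -7/15


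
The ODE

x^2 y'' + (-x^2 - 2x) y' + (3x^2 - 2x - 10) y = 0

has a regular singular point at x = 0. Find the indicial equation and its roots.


Divide by x^2 to reach normal form y'' + P_1(x) y' + P_2(x) y = 0 with P_1(x) = -1 - 2/x and P_2(x) = 3 - 2/x - 10/x^2.
x = 0 is a singular point because the y'-coefficient -1 - 2/x has a pole at x = 0 and the y-coefficient 3 - 2/x - 10/x^2 has a pole at x = 0.
It is a regular singular point because x P_1(x) = p(x) = -x - 2 and x^2 P_2(x) = q(x) = 3x^2 - 2x - 10 are polynomials, hence analytic at x = 0.
p(0) = -2,  q(0) = -10.
Indicial equation: r(r-1) + p(0) r + q(0) = 0, i.e. r^2 + (p(0) - 1) r + q(0) = 0, i.e. r^2 - 3 r - 10 = 0.
Discriminant: (-3)^2 - 4(-10) = 49, so r = (3 ± 7)/2.
Solving: r_1 = 5, r_2 = -2.

indicial: r^2 - 3 r - 10 = 0; roots r_1 = 5, r_2 = -2


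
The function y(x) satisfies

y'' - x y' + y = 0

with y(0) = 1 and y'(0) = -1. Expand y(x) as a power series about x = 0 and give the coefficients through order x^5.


Ansatz: y(x) = sum_{n>=0} a_n x^n, so y'(x) = sum_{n>=1} n a_n x^(n-1) and y''(x) = sum_{n>=2} n(n-1) a_n x^(n-2).
Substitute into P(x) y'' + Q(x) y' + R(x) y = 0 with P(x) = 1, Q(x) = -x, R(x) = 1, and match powers of x.
Initial conditions: a_0 = 1, a_1 = -1.
Setting the coefficient of each power of x to zero and solving order by order (substituting the coefficients already found):
  x^0: 2 a_2 + a_0 = 0  ->  2 a_2 = -a_0 = -1  ->  a_2 = -1/2
  x^1: 6 a_3 = 0  ->  a_3 = 0
  x^2: 12 a_4 - a_2 = 0  ->  12 a_4 = a_2 = -1/2  ->  a_4 = -1/24
  x^3: 20 a_5 - 2 a_3 = 0  ->  20 a_5 = 2 a_3 = 0  ->  a_5 = 0
Truncated series: y(x) = 1 - x - (1/2) x^2 - (1/24) x^4 + O(x^6).

a_0 = 1; a_1 = -1; a_2 = -1/2; a_3 = 0; a_4 = -1/24; a_5 = 0


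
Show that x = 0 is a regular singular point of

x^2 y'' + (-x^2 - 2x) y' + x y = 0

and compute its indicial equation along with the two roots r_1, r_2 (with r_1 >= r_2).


Divide by x^2 to reach normal form y'' + P_1(x) y' + P_2(x) y = 0 with P_1(x) = -1 - 2/x and P_2(x) = 1/x.
x = 0 is a singular point because the y'-coefficient -1 - 2/x has a pole at x = 0 and the y-coefficient 1/x has a pole at x = 0.
It is a regular singular point because x P_1(x) = p(x) = -x - 2 and x^2 P_2(x) = q(x) = x are polynomials, hence analytic at x = 0.
p(0) = -2,  q(0) = 0.
Indicial equation: r(r-1) + p(0) r + q(0) = 0, i.e. r^2 + (p(0) - 1) r + q(0) = 0, i.e. r^2 - 3 r = 0.
Discriminant: (-3)^2 - 4(0) = 9, so r = (3 ± 3)/2.
Solving: r_1 = 3, r_2 = 0.

indicial: r^2 - 3 r = 0; roots r_1 = 3, r_2 = 0


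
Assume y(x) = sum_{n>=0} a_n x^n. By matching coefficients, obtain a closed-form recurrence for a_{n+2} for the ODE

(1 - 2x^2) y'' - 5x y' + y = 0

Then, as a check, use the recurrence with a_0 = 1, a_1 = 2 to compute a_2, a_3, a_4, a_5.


Substitute y = sum_n a_n x^n.
(1 - 2 x^2) y'' contributes (n+2)(n+1) a_{n+2} - 2 n(n-1) a_n at x^n.
-5 x y'(x) contributes -5 n a_n at x^n.
y(x) contributes 1 a_n at x^n.
Matching x^n: (n+2)(n+1) a_{n+2} + (-2 n(n-1) - 5 n + 1) a_n = 0.
Thus a_{n+2} = (2 n(n-1) + 5 n - 1) / ((n+1)(n+2)) * a_n.

Check with a_0 = 1, a_1 = 2 (apply the recurrence for n = 0, 1, 2, 3): a_0 = 1, a_1 = 2, a_2 = -1/2, a_3 = 4/3, a_4 = -13/24, a_5 = 26/15.

a_(n+2) = (2 n(n-1) + 5 n - 1) / ((n+1)(n+2)) * a_n; check: a_0 = 1, a_1 = 2, a_2 = -1/2, a_3 = 4/3, a_4 = -13/24, a_5 = 26/15


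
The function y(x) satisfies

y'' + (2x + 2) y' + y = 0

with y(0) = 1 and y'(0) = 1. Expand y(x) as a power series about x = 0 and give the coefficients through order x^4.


Ansatz: y(x) = sum_{n>=0} a_n x^n, so y'(x) = sum_{n>=1} n a_n x^(n-1) and y''(x) = sum_{n>=2} n(n-1) a_n x^(n-2).
Substitute into P(x) y'' + Q(x) y' + R(x) y = 0 with P(x) = 1, Q(x) = 2x + 2, R(x) = 1, and match powers of x.
Initial conditions: a_0 = 1, a_1 = 1.
Setting the coefficient of each power of x to zero and solving order by order (substituting the coefficients already found):
  x^0: 2 a_2 + 2 a_1 + a_0 = 0  ->  2 a_2 = -2 a_1 - a_0 = -3  ->  a_2 = -3/2
  x^1: 6 a_3 + 4 a_2 + 3 a_1 = 0  ->  6 a_3 = -4 a_2 - 3 a_1 = 3  ->  a_3 = 1/2
  x^2: 12 a_4 + 6 a_3 + 5 a_2 = 0  ->  12 a_4 = -6 a_3 - 5 a_2 = 9/2  ->  a_4 = 3/8
Truncated series: y(x) = 1 + x - (3/2) x^2 + (1/2) x^3 + (3/8) x^4 + O(x^5).

a_0 = 1; a_1 = 1; a_2 = -3/2; a_3 = 1/2; a_4 = 3/8


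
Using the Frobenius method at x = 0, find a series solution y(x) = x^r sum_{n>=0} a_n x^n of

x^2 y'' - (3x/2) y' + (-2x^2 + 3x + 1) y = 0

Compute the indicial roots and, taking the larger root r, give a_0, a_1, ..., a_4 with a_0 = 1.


Write in Frobenius form y'' + (p(x)/x) y' + (q(x)/x^2) y = 0:
  p(x) = -3/2,  q(x) = -2x^2 + 3x + 1.
Indicial equation: r(r-1) + (-3/2) r + (1) = 0 -> roots r_1 = 2, r_2 = 1/2.
Take r = r_1 = 2. Let y(x) = x^r sum_{n>=0} a_n x^n with a_0 = 1.
Substitute y = x^r sum a_n x^n and match x^{r+n}. The recurrence is
  D(n) a_n + 3 a_{n-1} - 2 a_{n-2} = 0,  where D(n) = (r+n)(r+n-1) + (-3/2)(r+n) + (1).
  a_n = [-3 a_{n-1} + 2 a_{n-2}] / D(n).
Since the indicial polynomial factors as (r - r_1)(r - r_2), D(n) = (r_1 + n - r_1)(r_1 + n - r_2) = n(n + 3/2).
Evaluating step by step (a_0 = 1):
  n = 1: D(1) = 1(1 + 3/2) = 5/2; numerator = -3(1) = -3; a_1 = (-3)/(5/2) = -6/5
  n = 2: D(2) = 2(2 + 3/2) = 7; numerator = -3(-6/5) + 2(1) = 28/5; a_2 = (28/5)/(7) = 4/5
  n = 3: D(3) = 3(3 + 3/2) = 27/2; numerator = -3(4/5) + 2(-6/5) = -24/5; a_3 = (-24/5)/(27/2) = -16/45
  n = 4: D(4) = 4(4 + 3/2) = 22; numerator = -3(-16/45) + 2(4/5) = 8/3; a_4 = (8/3)/(22) = 4/33

r = 2; a_0 = 1; a_1 = -6/5; a_2 = 4/5; a_3 = -16/45; a_4 = 4/33


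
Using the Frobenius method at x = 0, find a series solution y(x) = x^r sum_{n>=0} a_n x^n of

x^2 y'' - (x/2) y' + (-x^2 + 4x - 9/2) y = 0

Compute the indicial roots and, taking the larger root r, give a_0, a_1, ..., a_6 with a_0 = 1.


Write in Frobenius form y'' + (p(x)/x) y' + (q(x)/x^2) y = 0:
  p(x) = -1/2,  q(x) = -x^2 + 4x - 9/2.
Indicial equation: r(r-1) + (-1/2) r + (-9/2) = 0 -> roots r_1 = 3, r_2 = -3/2.
Take r = r_1 = 3. Let y(x) = x^r sum_{n>=0} a_n x^n with a_0 = 1.
Substitute y = x^r sum a_n x^n and match x^{r+n}. The recurrence is
  D(n) a_n + 4 a_{n-1} - 1 a_{n-2} = 0,  where D(n) = (r+n)(r+n-1) + (-1/2)(r+n) + (-9/2).
  a_n = [-4 a_{n-1} + 1 a_{n-2}] / D(n).
Since the indicial polynomial factors as (r - r_1)(r - r_2), D(n) = (r_1 + n - r_1)(r_1 + n - r_2) = n(n + 9/2).
Evaluating step by step (a_0 = 1):
  n = 1: D(1) = 1(1 + 9/2) = 11/2; numerator = -4(1) = -4; a_1 = (-4)/(11/2) = -8/11
  n = 2: D(2) = 2(2 + 9/2) = 13; numerator = -4(-8/11) + 1(1) = 43/11; a_2 = (43/11)/(13) = 43/143
  n = 3: D(3) = 3(3 + 9/2) = 45/2; numerator = -4(43/143) + 1(-8/11) = -276/143; a_3 = (-276/143)/(45/2) = -184/2145
  n = 4: D(4) = 4(4 + 9/2) = 34; numerator = -4(-184/2145) + 1(43/143) = 1381/2145; a_4 = (1381/2145)/(34) = 1381/72930
  n = 5: D(5) = 5(5 + 9/2) = 95/2; numerator = -4(1381/72930) + 1(-184/2145) = -1178/7293; a_5 = (-1178/7293)/(95/2) = -124/36465
  n = 6: D(6) = 6(6 + 9/2) = 63; numerator = -4(-124/36465) + 1(1381/72930) = 791/24310; a_6 = (791/24310)/(63) = 113/218790

r = 3; a_0 = 1; a_1 = -8/11; a_2 = 43/143; a_3 = -184/2145; a_4 = 1381/72930; a_5 = -124/36465; a_6 = 113/218790


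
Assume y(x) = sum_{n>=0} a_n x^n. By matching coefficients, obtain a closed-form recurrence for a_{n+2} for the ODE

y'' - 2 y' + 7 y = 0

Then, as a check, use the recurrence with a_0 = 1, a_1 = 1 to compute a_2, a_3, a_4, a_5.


Substitute y = sum_n a_n x^n.
y''(x) has coefficient (n+2)(n+1) a_{n+2} at x^n;
-2 y'(x) has coefficient -2 (n+1) a_{n+1} at x^n;
7 y(x) has coefficient 7 a_n at x^n.
Matching x^n: (n+2)(n+1) a_{n+2} - 2 (n+1) a_{n+1} + 7 a_n = 0.
Thus a_{n+2} = [2 (n+1) a_{n+1} - 7 a_n] / ((n+1)(n+2)).

Check with a_0 = 1, a_1 = 1 (apply the recurrence for n = 0, 1, 2, 3): a_0 = 1, a_1 = 1, a_2 = -5/2, a_3 = -17/6, a_4 = 1/24, a_5 = 121/120.

a_(n+2) = [2 (n+1) a_(n+1) - 7 a_n] / ((n+1)(n+2)); check: a_0 = 1, a_1 = 1, a_2 = -5/2, a_3 = -17/6, a_4 = 1/24, a_5 = 121/120


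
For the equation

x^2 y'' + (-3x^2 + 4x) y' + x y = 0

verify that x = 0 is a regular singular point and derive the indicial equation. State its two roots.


Divide by x^2 to reach normal form y'' + P_1(x) y' + P_2(x) y = 0 with P_1(x) = -3 + 4/x and P_2(x) = 1/x.
x = 0 is a singular point because the y'-coefficient -3 + 4/x has a pole at x = 0 and the y-coefficient 1/x has a pole at x = 0.
It is a regular singular point because x P_1(x) = p(x) = 4 - 3x and x^2 P_2(x) = q(x) = x are polynomials, hence analytic at x = 0.
p(0) = 4,  q(0) = 0.
Indicial equation: r(r-1) + p(0) r + q(0) = 0, i.e. r^2 + (p(0) - 1) r + q(0) = 0, i.e. r^2 + 3 r = 0.
Discriminant: (3)^2 - 4(0) = 9, so r = (-3 ± 3)/2.
Solving: r_1 = 0, r_2 = -3.

indicial: r^2 + 3 r = 0; roots r_1 = 0, r_2 = -3


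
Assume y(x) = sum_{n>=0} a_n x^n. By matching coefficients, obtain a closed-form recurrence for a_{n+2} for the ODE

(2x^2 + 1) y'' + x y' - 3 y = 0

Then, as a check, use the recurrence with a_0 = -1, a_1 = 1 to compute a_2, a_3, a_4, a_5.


Substitute y = sum_n a_n x^n.
(1 + 2 x^2) y'' contributes (n+2)(n+1) a_{n+2} + 2 n(n-1) a_n at x^n.
x y'(x) contributes n a_n at x^n.
-3 y(x) contributes -3 a_n at x^n.
Matching x^n: (n+2)(n+1) a_{n+2} + (2 n(n-1) + n - 3) a_n = 0.
Thus a_{n+2} = (-2 n(n-1) - n + 3) / ((n+1)(n+2)) * a_n.

Check with a_0 = -1, a_1 = 1 (apply the recurrence for n = 0, 1, 2, 3): a_0 = -1, a_1 = 1, a_2 = -3/2, a_3 = 1/3, a_4 = 3/8, a_5 = -1/5.

a_(n+2) = (-2 n(n-1) - n + 3) / ((n+1)(n+2)) * a_n; check: a_0 = -1, a_1 = 1, a_2 = -3/2, a_3 = 1/3, a_4 = 3/8, a_5 = -1/5


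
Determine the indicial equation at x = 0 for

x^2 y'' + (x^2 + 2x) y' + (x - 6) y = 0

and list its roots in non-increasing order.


Divide by x^2 to reach normal form y'' + P_1(x) y' + P_2(x) y = 0 with P_1(x) = 1 + 2/x and P_2(x) = 1/x - 6/x^2.
x = 0 is a singular point because the y'-coefficient 1 + 2/x has a pole at x = 0 and the y-coefficient 1/x - 6/x^2 has a pole at x = 0.
It is a regular singular point because x P_1(x) = p(x) = x + 2 and x^2 P_2(x) = q(x) = x - 6 are polynomials, hence analytic at x = 0.
p(0) = 2,  q(0) = -6.
Indicial equation: r(r-1) + p(0) r + q(0) = 0, i.e. r^2 + (p(0) - 1) r + q(0) = 0, i.e. r^2 + 1 r - 6 = 0.
Discriminant: (1)^2 - 4(-6) = 25, so r = (-1 ± 5)/2.
Solving: r_1 = 2, r_2 = -3.

indicial: r^2 + 1 r - 6 = 0; roots r_1 = 2, r_2 = -3


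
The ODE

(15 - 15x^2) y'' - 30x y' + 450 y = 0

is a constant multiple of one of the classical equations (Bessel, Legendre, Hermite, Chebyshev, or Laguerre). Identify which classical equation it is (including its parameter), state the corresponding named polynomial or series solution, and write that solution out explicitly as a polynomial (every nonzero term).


All three coefficients share the factor 15; dividing through by 15 gives  (1 - x^2) y'' - 2x y' + 30 y = 0.
This matches the Legendre equation (1 - x^2) y'' - 2x y' + n(n+1) y = 0 (note the -2x y' term) with n(n+1) = 30, so n = 5; the polynomial solution is P_5(x).
With y = sum_k a_k x^k, matching x^k gives (k+2)(k+1) a_{k+2} = [k(k+1) - n(n+1)] a_k = (k - 5)(k + 6) a_k. The right side vanishes at k = 5, so the series with the parity of 5 terminates at degree 5.
Standard normalization (P_n(1) = 1): leading coefficient (2n)!/(2^n (n!)^2) = 3628800/(32*14400) = 63/8, so a_5 = 63/8. Work downward with a_k = (k+1)(k+2) a_{k+2} / ((k - 5)(k + 6)):
  a_3 = (4)(5)(63/8) / ((3 - 5)(3 + 6)) = (315/2)/(-18) = -35/4
  a_1 = (2)(3)(-35/4) / ((1 - 5)(1 + 6)) = (-105/2)/(-28) = 15/8
Hence P_5(x) = 63 x^5/8 - 35 x^3/4 + 15 x/8.

P_5(x); series = 63 x^5/8 - 35 x^3/4 + 15 x/8


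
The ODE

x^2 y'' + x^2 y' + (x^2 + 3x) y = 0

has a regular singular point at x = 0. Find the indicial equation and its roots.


Divide by x^2 to reach normal form y'' + P_1(x) y' + P_2(x) y = 0 with P_1(x) = 1 and P_2(x) = 1 + 3/x.
x = 0 is a singular point because the y-coefficient 1 + 3/x has a pole at x = 0.
It is a regular singular point because x P_1(x) = p(x) = x and x^2 P_2(x) = q(x) = x^2 + 3x are polynomials, hence analytic at x = 0.
p(0) = 0,  q(0) = 0.
Indicial equation: r(r-1) + p(0) r + q(0) = 0, i.e. r^2 + (p(0) - 1) r + q(0) = 0, i.e. r^2 - 1 r = 0.
Discriminant: (-1)^2 - 4(0) = 1, so r = (1 ± 1)/2.
Solving: r_1 = 1, r_2 = 0.

indicial: r^2 - 1 r = 0; roots r_1 = 1, r_2 = 0


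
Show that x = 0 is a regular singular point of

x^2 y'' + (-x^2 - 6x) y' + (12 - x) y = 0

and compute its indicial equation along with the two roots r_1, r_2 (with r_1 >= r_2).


Divide by x^2 to reach normal form y'' + P_1(x) y' + P_2(x) y = 0 with P_1(x) = -1 - 6/x and P_2(x) = -1/x + 12/x^2.
x = 0 is a singular point because the y'-coefficient -1 - 6/x has a pole at x = 0 and the y-coefficient -1/x + 12/x^2 has a pole at x = 0.
It is a regular singular point because x P_1(x) = p(x) = -x - 6 and x^2 P_2(x) = q(x) = 12 - x are polynomials, hence analytic at x = 0.
p(0) = -6,  q(0) = 12.
Indicial equation: r(r-1) + p(0) r + q(0) = 0, i.e. r^2 + (p(0) - 1) r + q(0) = 0, i.e. r^2 - 7 r + 12 = 0.
Discriminant: (-7)^2 - 4(12) = 1, so r = (7 ± 1)/2.
Solving: r_1 = 4, r_2 = 3.

indicial: r^2 - 7 r + 12 = 0; roots r_1 = 4, r_2 = 3


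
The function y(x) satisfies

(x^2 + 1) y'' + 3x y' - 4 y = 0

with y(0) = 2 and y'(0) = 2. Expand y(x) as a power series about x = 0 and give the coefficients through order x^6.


Ansatz: y(x) = sum_{n>=0} a_n x^n, so y'(x) = sum_{n>=1} n a_n x^(n-1) and y''(x) = sum_{n>=2} n(n-1) a_n x^(n-2).
Substitute into P(x) y'' + Q(x) y' + R(x) y = 0 with P(x) = x^2 + 1, Q(x) = 3x, R(x) = -4, and match powers of x.
Initial conditions: a_0 = 2, a_1 = 2.
Setting the coefficient of each power of x to zero and solving order by order (substituting the coefficients already found):
  x^0: 2 a_2 - 4 a_0 = 0  ->  2 a_2 = 4 a_0 = 8  ->  a_2 = 4
  x^1: 6 a_3 - a_1 = 0  ->  6 a_3 = a_1 = 2  ->  a_3 = 1/3
  x^2: 12 a_4 + 4 a_2 = 0  ->  12 a_4 = -4 a_2 = -16  ->  a_4 = -4/3
  x^3: 20 a_5 + 11 a_3 = 0  ->  20 a_5 = -11 a_3 = -11/3  ->  a_5 = -11/60
  x^4: 30 a_6 + 20 a_4 = 0  ->  30 a_6 = -20 a_4 = 80/3  ->  a_6 = 8/9
Truncated series: y(x) = 2 + 2 x + 4 x^2 + (1/3) x^3 - (4/3) x^4 - (11/60) x^5 + (8/9) x^6 + O(x^7).

a_0 = 2; a_1 = 2; a_2 = 4; a_3 = 1/3; a_4 = -4/3; a_5 = -11/60; a_6 = 8/9


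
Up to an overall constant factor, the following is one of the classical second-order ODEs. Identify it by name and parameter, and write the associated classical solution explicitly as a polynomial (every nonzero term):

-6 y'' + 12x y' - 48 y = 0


All three coefficients share the factor -6; dividing through by -6 gives  y'' - 2x y' + 8 y = 0.
This matches the Hermite equation y'' - 2x y' + 2n y = 0 with 2n = 8, so n = 4; the polynomial solution is H_4(x).
With y = sum_k a_k x^k, matching x^k gives (k+2)(k+1) a_{k+2} = 2(k - n) a_k = 2(k - 4) a_k. The right side vanishes at k = 4, so the series with the parity of 4 terminates at degree 4.
Standard normalization: leading coefficient of H_n is 2^n, so a_4 = 2^4 = 16. Work downward with a_k = (k+1)(k+2) a_{k+2} / (2(k - n)):
  a_2 = (3)(4)(16) / (2(2 - 4)) = 192/(-4) = -48
  a_0 = (1)(2)(-48) / (2(0 - 4)) = -96/(-8) = 12
Hence H_4(x) = 16 x^4 - 48 x^2 + 12.

H_4(x); series = 16 x^4 - 48 x^2 + 12


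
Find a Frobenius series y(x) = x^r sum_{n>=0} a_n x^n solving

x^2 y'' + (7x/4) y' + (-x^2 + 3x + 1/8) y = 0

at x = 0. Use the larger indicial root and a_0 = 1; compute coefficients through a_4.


Write in Frobenius form y'' + (p(x)/x) y' + (q(x)/x^2) y = 0:
  p(x) = 7/4,  q(x) = -x^2 + 3x + 1/8.
Indicial equation: r(r-1) + (7/4) r + (1/8) = 0 -> roots r_1 = -1/4, r_2 = -1/2.
Take r = r_1 = -1/4. Let y(x) = x^r sum_{n>=0} a_n x^n with a_0 = 1.
Substitute y = x^r sum a_n x^n and match x^{r+n}. The recurrence is
  D(n) a_n + 3 a_{n-1} - 1 a_{n-2} = 0,  where D(n) = (r+n)(r+n-1) + (7/4)(r+n) + (1/8).
  a_n = [-3 a_{n-1} + 1 a_{n-2}] / D(n).
Since the indicial polynomial factors as (r - r_1)(r - r_2), D(n) = (r_1 + n - r_1)(r_1 + n - r_2) = n(n + 1/4).
Evaluating step by step (a_0 = 1):
  n = 1: D(1) = 1(1 + 1/4) = 5/4; numerator = -3(1) = -3; a_1 = (-3)/(5/4) = -12/5
  n = 2: D(2) = 2(2 + 1/4) = 9/2; numerator = -3(-12/5) + 1(1) = 41/5; a_2 = (41/5)/(9/2) = 82/45
  n = 3: D(3) = 3(3 + 1/4) = 39/4; numerator = -3(82/45) + 1(-12/5) = -118/15; a_3 = (-118/15)/(39/4) = -472/585
  n = 4: D(4) = 4(4 + 1/4) = 17; numerator = -3(-472/585) + 1(82/45) = 2482/585; a_4 = (2482/585)/(17) = 146/585

r = -1/4; a_0 = 1; a_1 = -12/5; a_2 = 82/45; a_3 = -472/585; a_4 = 146/585


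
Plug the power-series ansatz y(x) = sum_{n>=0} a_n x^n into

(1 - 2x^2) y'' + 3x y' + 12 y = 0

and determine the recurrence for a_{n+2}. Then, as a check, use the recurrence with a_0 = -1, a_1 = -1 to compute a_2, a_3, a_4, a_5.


Substitute y = sum_n a_n x^n.
(1 - 2 x^2) y'' contributes (n+2)(n+1) a_{n+2} - 2 n(n-1) a_n at x^n.
3 x y'(x) contributes 3 n a_n at x^n.
12 y(x) contributes 12 a_n at x^n.
Matching x^n: (n+2)(n+1) a_{n+2} + (-2 n(n-1) + 3 n + 12) a_n = 0.
Thus a_{n+2} = (2 n(n-1) - 3 n - 12) / ((n+1)(n+2)) * a_n.

Check with a_0 = -1, a_1 = -1 (apply the recurrence for n = 0, 1, 2, 3): a_0 = -1, a_1 = -1, a_2 = 6, a_3 = 5/2, a_4 = -7, a_5 = -9/8.

a_(n+2) = (2 n(n-1) - 3 n - 12) / ((n+1)(n+2)) * a_n; check: a_0 = -1, a_1 = -1, a_2 = 6, a_3 = 5/2, a_4 = -7, a_5 = -9/8


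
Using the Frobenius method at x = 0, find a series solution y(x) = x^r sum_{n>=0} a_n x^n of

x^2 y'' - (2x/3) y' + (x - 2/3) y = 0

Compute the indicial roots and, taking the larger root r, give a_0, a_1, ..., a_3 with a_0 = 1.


Write in Frobenius form y'' + (p(x)/x) y' + (q(x)/x^2) y = 0:
  p(x) = -2/3,  q(x) = x - 2/3.
Indicial equation: r(r-1) + (-2/3) r + (-2/3) = 0 -> roots r_1 = 2, r_2 = -1/3.
Take r = r_1 = 2. Let y(x) = x^r sum_{n>=0} a_n x^n with a_0 = 1.
Substitute y = x^r sum a_n x^n and match x^{r+n}. The recurrence is
  D(n) a_n + 1 a_{n-1} = 0,  where D(n) = (r+n)(r+n-1) + (-2/3)(r+n) + (-2/3).
  a_n = -1 / D(n) * a_{n-1}.
Since the indicial polynomial factors as (r - r_1)(r - r_2), D(n) = (r_1 + n - r_1)(r_1 + n - r_2) = n(n + 7/3).
Evaluating step by step (a_0 = 1):
  n = 1: D(1) = 1(1 + 7/3) = 10/3; numerator = -1(1) = -1; a_1 = (-1)/(10/3) = -3/10
  n = 2: D(2) = 2(2 + 7/3) = 26/3; numerator = -1(-3/10) = 3/10; a_2 = (3/10)/(26/3) = 9/260
  n = 3: D(3) = 3(3 + 7/3) = 16; numerator = -1(9/260) = -9/260; a_3 = (-9/260)/(16) = -9/4160

r = 2; a_0 = 1; a_1 = -3/10; a_2 = 9/260; a_3 = -9/4160


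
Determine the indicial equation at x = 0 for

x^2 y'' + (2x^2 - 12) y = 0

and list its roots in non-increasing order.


Divide by x^2 to reach normal form y'' + P_1(x) y' + P_2(x) y = 0 with P_1(x) = 0 and P_2(x) = 2 - 12/x^2.
x = 0 is a singular point because the y-coefficient 2 - 12/x^2 has a pole at x = 0.
It is a regular singular point because x P_1(x) = p(x) = 0 and x^2 P_2(x) = q(x) = 2x^2 - 12 are polynomials, hence analytic at x = 0.
p(0) = 0,  q(0) = -12.
Indicial equation: r(r-1) + p(0) r + q(0) = 0, i.e. r^2 + (p(0) - 1) r + q(0) = 0, i.e. r^2 - 1 r - 12 = 0.
Discriminant: (-1)^2 - 4(-12) = 49, so r = (1 ± 7)/2.
Solving: r_1 = 4, r_2 = -3.

indicial: r^2 - 1 r - 12 = 0; roots r_1 = 4, r_2 = -3


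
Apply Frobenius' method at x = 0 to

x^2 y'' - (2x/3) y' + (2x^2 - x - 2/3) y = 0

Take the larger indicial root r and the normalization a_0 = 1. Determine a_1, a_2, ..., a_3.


Write in Frobenius form y'' + (p(x)/x) y' + (q(x)/x^2) y = 0:
  p(x) = -2/3,  q(x) = 2x^2 - x - 2/3.
Indicial equation: r(r-1) + (-2/3) r + (-2/3) = 0 -> roots r_1 = 2, r_2 = -1/3.
Take r = r_1 = 2. Let y(x) = x^r sum_{n>=0} a_n x^n with a_0 = 1.
Substitute y = x^r sum a_n x^n and match x^{r+n}. The recurrence is
  D(n) a_n - 1 a_{n-1} + 2 a_{n-2} = 0,  where D(n) = (r+n)(r+n-1) + (-2/3)(r+n) + (-2/3).
  a_n = [1 a_{n-1} - 2 a_{n-2}] / D(n).
Since the indicial polynomial factors as (r - r_1)(r - r_2), D(n) = (r_1 + n - r_1)(r_1 + n - r_2) = n(n + 7/3).
Evaluating step by step (a_0 = 1):
  n = 1: D(1) = 1(1 + 7/3) = 10/3; numerator = 1(1) = 1; a_1 = (1)/(10/3) = 3/10
  n = 2: D(2) = 2(2 + 7/3) = 26/3; numerator = 1(3/10) - 2(1) = -17/10; a_2 = (-17/10)/(26/3) = -51/260
  n = 3: D(3) = 3(3 + 7/3) = 16; numerator = 1(-51/260) - 2(3/10) = -207/260; a_3 = (-207/260)/(16) = -207/4160

r = 2; a_0 = 1; a_1 = 3/10; a_2 = -51/260; a_3 = -207/4160


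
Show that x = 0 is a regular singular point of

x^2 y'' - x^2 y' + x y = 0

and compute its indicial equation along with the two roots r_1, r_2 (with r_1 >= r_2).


Divide by x^2 to reach normal form y'' + P_1(x) y' + P_2(x) y = 0 with P_1(x) = -1 and P_2(x) = 1/x.
x = 0 is a singular point because the y-coefficient 1/x has a pole at x = 0.
It is a regular singular point because x P_1(x) = p(x) = -x and x^2 P_2(x) = q(x) = x are polynomials, hence analytic at x = 0.
p(0) = 0,  q(0) = 0.
Indicial equation: r(r-1) + p(0) r + q(0) = 0, i.e. r^2 + (p(0) - 1) r + q(0) = 0, i.e. r^2 - 1 r = 0.
Discriminant: (-1)^2 - 4(0) = 1, so r = (1 ± 1)/2.
Solving: r_1 = 1, r_2 = 0.

indicial: r^2 - 1 r = 0; roots r_1 = 1, r_2 = 0


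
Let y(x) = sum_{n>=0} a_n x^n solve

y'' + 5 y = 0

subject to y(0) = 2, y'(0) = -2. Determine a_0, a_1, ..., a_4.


Ansatz: y(x) = sum_{n>=0} a_n x^n, so y'(x) = sum_{n>=1} n a_n x^(n-1) and y''(x) = sum_{n>=2} n(n-1) a_n x^(n-2).
Substitute into P(x) y'' + Q(x) y' + R(x) y = 0 with P(x) = 1, Q(x) = 0, R(x) = 5, and match powers of x.
Initial conditions: a_0 = 2, a_1 = -2.
Setting the coefficient of each power of x to zero and solving order by order (substituting the coefficients already found):
  x^0: 2 a_2 + 5 a_0 = 0  ->  2 a_2 = -5 a_0 = -10  ->  a_2 = -5
  x^1: 6 a_3 + 5 a_1 = 0  ->  6 a_3 = -5 a_1 = 10  ->  a_3 = 5/3
  x^2: 12 a_4 + 5 a_2 = 0  ->  12 a_4 = -5 a_2 = 25  ->  a_4 = 25/12
Truncated series: y(x) = 2 - 2 x - 5 x^2 + (5/3) x^3 + (25/12) x^4 + O(x^5).

a_0 = 2; a_1 = -2; a_2 = -5; a_3 = 5/3; a_4 = 25/12


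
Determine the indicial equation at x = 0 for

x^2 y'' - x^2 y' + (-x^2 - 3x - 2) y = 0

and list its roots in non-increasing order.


Divide by x^2 to reach normal form y'' + P_1(x) y' + P_2(x) y = 0 with P_1(x) = -1 and P_2(x) = -1 - 3/x - 2/x^2.
x = 0 is a singular point because the y-coefficient -1 - 3/x - 2/x^2 has a pole at x = 0.
It is a regular singular point because x P_1(x) = p(x) = -x and x^2 P_2(x) = q(x) = -x^2 - 3x - 2 are polynomials, hence analytic at x = 0.
p(0) = 0,  q(0) = -2.
Indicial equation: r(r-1) + p(0) r + q(0) = 0, i.e. r^2 + (p(0) - 1) r + q(0) = 0, i.e. r^2 - 1 r - 2 = 0.
Discriminant: (-1)^2 - 4(-2) = 9, so r = (1 ± 3)/2.
Solving: r_1 = 2, r_2 = -1.

indicial: r^2 - 1 r - 2 = 0; roots r_1 = 2, r_2 = -1


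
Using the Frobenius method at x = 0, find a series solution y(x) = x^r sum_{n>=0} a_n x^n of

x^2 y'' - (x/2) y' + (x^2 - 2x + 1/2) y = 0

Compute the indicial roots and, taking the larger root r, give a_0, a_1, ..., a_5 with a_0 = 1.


Write in Frobenius form y'' + (p(x)/x) y' + (q(x)/x^2) y = 0:
  p(x) = -1/2,  q(x) = x^2 - 2x + 1/2.
Indicial equation: r(r-1) + (-1/2) r + (1/2) = 0 -> roots r_1 = 1, r_2 = 1/2.
Take r = r_1 = 1. Let y(x) = x^r sum_{n>=0} a_n x^n with a_0 = 1.
Substitute y = x^r sum a_n x^n and match x^{r+n}. The recurrence is
  D(n) a_n - 2 a_{n-1} + 1 a_{n-2} = 0,  where D(n) = (r+n)(r+n-1) + (-1/2)(r+n) + (1/2).
  a_n = [2 a_{n-1} - 1 a_{n-2}] / D(n).
Since the indicial polynomial factors as (r - r_1)(r - r_2), D(n) = (r_1 + n - r_1)(r_1 + n - r_2) = n(n + 1/2).
Evaluating step by step (a_0 = 1):
  n = 1: D(1) = 1(1 + 1/2) = 3/2; numerator = 2(1) = 2; a_1 = (2)/(3/2) = 4/3
  n = 2: D(2) = 2(2 + 1/2) = 5; numerator = 2(4/3) - 1(1) = 5/3; a_2 = (5/3)/(5) = 1/3
  n = 3: D(3) = 3(3 + 1/2) = 21/2; numerator = 2(1/3) - 1(4/3) = -2/3; a_3 = (-2/3)/(21/2) = -4/63
  n = 4: D(4) = 4(4 + 1/2) = 18; numerator = 2(-4/63) - 1(1/3) = -29/63; a_4 = (-29/63)/(18) = -29/1134
  n = 5: D(5) = 5(5 + 1/2) = 55/2; numerator = 2(-29/1134) - 1(-4/63) = 1/81; a_5 = (1/81)/(55/2) = 2/4455

r = 1; a_0 = 1; a_1 = 4/3; a_2 = 1/3; a_3 = -4/63; a_4 = -29/1134; a_5 = 2/4455


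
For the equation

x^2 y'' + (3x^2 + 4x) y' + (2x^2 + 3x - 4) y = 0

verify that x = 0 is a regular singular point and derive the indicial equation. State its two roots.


Divide by x^2 to reach normal form y'' + P_1(x) y' + P_2(x) y = 0 with P_1(x) = 3 + 4/x and P_2(x) = 2 + 3/x - 4/x^2.
x = 0 is a singular point because the y'-coefficient 3 + 4/x has a pole at x = 0 and the y-coefficient 2 + 3/x - 4/x^2 has a pole at x = 0.
It is a regular singular point because x P_1(x) = p(x) = 3x + 4 and x^2 P_2(x) = q(x) = 2x^2 + 3x - 4 are polynomials, hence analytic at x = 0.
p(0) = 4,  q(0) = -4.
Indicial equation: r(r-1) + p(0) r + q(0) = 0, i.e. r^2 + (p(0) - 1) r + q(0) = 0, i.e. r^2 + 3 r - 4 = 0.
Discriminant: (3)^2 - 4(-4) = 25, so r = (-3 ± 5)/2.
Solving: r_1 = 1, r_2 = -4.

indicial: r^2 + 3 r - 4 = 0; roots r_1 = 1, r_2 = -4


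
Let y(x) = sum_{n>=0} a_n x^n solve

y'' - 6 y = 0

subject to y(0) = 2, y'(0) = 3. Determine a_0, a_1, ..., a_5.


Ansatz: y(x) = sum_{n>=0} a_n x^n, so y'(x) = sum_{n>=1} n a_n x^(n-1) and y''(x) = sum_{n>=2} n(n-1) a_n x^(n-2).
Substitute into P(x) y'' + Q(x) y' + R(x) y = 0 with P(x) = 1, Q(x) = 0, R(x) = -6, and match powers of x.
Initial conditions: a_0 = 2, a_1 = 3.
Setting the coefficient of each power of x to zero and solving order by order (substituting the coefficients already found):
  x^0: 2 a_2 - 6 a_0 = 0  ->  2 a_2 = 6 a_0 = 12  ->  a_2 = 6
  x^1: 6 a_3 - 6 a_1 = 0  ->  6 a_3 = 6 a_1 = 18  ->  a_3 = 3
  x^2: 12 a_4 - 6 a_2 = 0  ->  12 a_4 = 6 a_2 = 36  ->  a_4 = 3
  x^3: 20 a_5 - 6 a_3 = 0  ->  20 a_5 = 6 a_3 = 18  ->  a_5 = 9/10
Truncated series: y(x) = 2 + 3 x + 6 x^2 + 3 x^3 + 3 x^4 + (9/10) x^5 + O(x^6).

a_0 = 2; a_1 = 3; a_2 = 6; a_3 = 3; a_4 = 3; a_5 = 9/10


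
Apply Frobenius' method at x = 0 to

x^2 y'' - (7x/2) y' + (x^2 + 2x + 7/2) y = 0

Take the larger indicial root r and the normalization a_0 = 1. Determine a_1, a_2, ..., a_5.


Write in Frobenius form y'' + (p(x)/x) y' + (q(x)/x^2) y = 0:
  p(x) = -7/2,  q(x) = x^2 + 2x + 7/2.
Indicial equation: r(r-1) + (-7/2) r + (7/2) = 0 -> roots r_1 = 7/2, r_2 = 1.
Take r = r_1 = 7/2. Let y(x) = x^r sum_{n>=0} a_n x^n with a_0 = 1.
Substitute y = x^r sum a_n x^n and match x^{r+n}. The recurrence is
  D(n) a_n + 2 a_{n-1} + 1 a_{n-2} = 0,  where D(n) = (r+n)(r+n-1) + (-7/2)(r+n) + (7/2).
  a_n = [-2 a_{n-1} - 1 a_{n-2}] / D(n).
Since the indicial polynomial factors as (r - r_1)(r - r_2), D(n) = (r_1 + n - r_1)(r_1 + n - r_2) = n(n + 5/2).
Evaluating step by step (a_0 = 1):
  n = 1: D(1) = 1(1 + 5/2) = 7/2; numerator = -2(1) = -2; a_1 = (-2)/(7/2) = -4/7
  n = 2: D(2) = 2(2 + 5/2) = 9; numerator = -2(-4/7) - 1(1) = 1/7; a_2 = (1/7)/(9) = 1/63
  n = 3: D(3) = 3(3 + 5/2) = 33/2; numerator = -2(1/63) - 1(-4/7) = 34/63; a_3 = (34/63)/(33/2) = 68/2079
  n = 4: D(4) = 4(4 + 5/2) = 26; numerator = -2(68/2079) - 1(1/63) = -169/2079; a_4 = (-169/2079)/(26) = -13/4158
  n = 5: D(5) = 5(5 + 5/2) = 75/2; numerator = -2(-13/4158) - 1(68/2079) = -5/189; a_5 = (-5/189)/(75/2) = -2/2835

r = 7/2; a_0 = 1; a_1 = -4/7; a_2 = 1/63; a_3 = 68/2079; a_4 = -13/4158; a_5 = -2/2835


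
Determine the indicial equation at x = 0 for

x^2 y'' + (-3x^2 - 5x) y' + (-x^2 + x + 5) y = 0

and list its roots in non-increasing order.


Divide by x^2 to reach normal form y'' + P_1(x) y' + P_2(x) y = 0 with P_1(x) = -3 - 5/x and P_2(x) = -1 + 1/x + 5/x^2.
x = 0 is a singular point because the y'-coefficient -3 - 5/x has a pole at x = 0 and the y-coefficient -1 + 1/x + 5/x^2 has a pole at x = 0.
It is a regular singular point because x P_1(x) = p(x) = -3x - 5 and x^2 P_2(x) = q(x) = -x^2 + x + 5 are polynomials, hence analytic at x = 0.
p(0) = -5,  q(0) = 5.
Indicial equation: r(r-1) + p(0) r + q(0) = 0, i.e. r^2 + (p(0) - 1) r + q(0) = 0, i.e. r^2 - 6 r + 5 = 0.
Discriminant: (-6)^2 - 4(5) = 16, so r = (6 ± 4)/2.
Solving: r_1 = 5, r_2 = 1.

indicial: r^2 - 6 r + 5 = 0; roots r_1 = 5, r_2 = 1
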